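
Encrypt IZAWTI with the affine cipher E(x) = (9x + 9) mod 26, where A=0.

I(8): 9·8+9=81≡3 → D
Z(25): 9·25+9=234≡0 → A
A(0): 9·0+9=9 → J
W(22): 9·22+9=207≡25 → Z
T(19): 9·19+9=180≡24 → Y
I(8): 9·8+9=81≡3 → D

DAJZYD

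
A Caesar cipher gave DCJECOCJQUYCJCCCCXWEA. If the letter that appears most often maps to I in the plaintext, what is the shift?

The most frequent ciphertext letter is C (appears 8 times).
C is position 2; I is position 8.
Shift = -6≡20.

20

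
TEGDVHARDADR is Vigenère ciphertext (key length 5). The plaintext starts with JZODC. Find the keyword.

Subtract each crib letter from the matching ciphertext letter (mod 26):
T(19)−J(9)=10 → K
E(4)−Z(25)=-21≡5 → F
G(6)−O(14)=-8≡18 → S
D(3)−D(3)=0 → A
V(21)−C(2)=19 → T

KFSAT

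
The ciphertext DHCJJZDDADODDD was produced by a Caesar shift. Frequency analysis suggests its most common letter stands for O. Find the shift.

The most frequent ciphertext letter is D (appears 7 times).
D is position 3; O is position 14.
Shift = -11≡15.

15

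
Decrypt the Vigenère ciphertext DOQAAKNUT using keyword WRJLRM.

HXHPJYRDK

Repeat the key across the ciphertext: WRJLRMWRJ
D(3)−W(22): -19≡7 → H
O(14)−R(17): -3≡23 → X
Q(16)−J(9): 7 → H
A(0)−L(11): -11≡15 → P
A(0)−R(17): -17≡9 → J
K(10)−M(12): -2≡24 → Y
N(13)−W(22): -9≡17 → R
U(20)−R(17): 3 → D
T(19)−J(9): 10 → K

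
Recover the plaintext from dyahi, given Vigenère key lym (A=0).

saowk

Repeat the key across the ciphertext: lymly
d(3)−l(11): -8≡18 → s
y(24)−y(24): 0 → a
a(0)−m(12): -12≡14 → o
h(7)−l(11): -4≡22 → w
i(8)−y(24): -16≡10 → k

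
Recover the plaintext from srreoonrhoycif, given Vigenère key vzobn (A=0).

Repeat the key across the ciphertext: vzobnvzobnvzob
s(18)−v(21): -3≡23 → x
r(17)−z(25): -8≡18 → s
r(17)−o(14): 3 → d
e(4)−b(1): 3 → d
o(14)−n(13): 1 → b
o(14)−v(21): -7≡19 → t
n(13)−z(25): -12≡14 → o
r(17)−o(14): 3 → d
h(7)−b(1): 6 → g
o(14)−n(13): 1 → b
y(24)−v(21): 3 → d
c(2)−z(25): -23≡3 → d
i(8)−o(14): -6≡20 → u
f(5)−b(1): 4 → e

xsddbtodgbddue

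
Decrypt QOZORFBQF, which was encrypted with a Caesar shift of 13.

Q(16): 16−13=3 → D
O(14): 14−13=1 → B
Z(25): 25−13=12 → M
O(14): 14−13=1 → B
R(17): 17−13=4 → E
F(5): 5−13=-8≡18 → S
B(1): 1−13=-12≡14 → O
Q(16): 16−13=3 → D
F(5): 5−13=-8≡18 → S

DBMBESODS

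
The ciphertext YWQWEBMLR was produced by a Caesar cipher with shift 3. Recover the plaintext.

VTNTBYJIO

Y(24): 24−3=21 → V
W(22): 22−3=19 → T
Q(16): 16−3=13 → N
W(22): 22−3=19 → T
E(4): 4−3=1 → B
B(1): 1−3=-2≡24 → Y
M(12): 12−3=9 → J
L(11): 11−3=8 → I
R(17): 17−3=14 → O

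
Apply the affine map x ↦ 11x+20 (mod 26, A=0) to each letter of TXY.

VNY

T(19): 11·19+20=229≡21 → V
X(23): 11·23+20=273≡13 → N
Y(24): 11·24+20=284≡24 → Y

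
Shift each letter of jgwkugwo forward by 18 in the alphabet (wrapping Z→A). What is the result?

byocmyog

j(9): 9+18=27≡1 → b
g(6): 6+18=24 → y
w(22): 22+18=40≡14 → o
k(10): 10+18=28≡2 → c
u(20): 20+18=38≡12 → m
g(6): 6+18=24 → y
w(22): 22+18=40≡14 → o
o(14): 14+18=32≡6 → g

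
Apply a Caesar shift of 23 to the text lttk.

l(11): 11+23=34≡8 → i
t(19): 19+23=42≡16 → q
t(19): 19+23=42≡16 → q
k(10): 10+23=33≡7 → h

iqqh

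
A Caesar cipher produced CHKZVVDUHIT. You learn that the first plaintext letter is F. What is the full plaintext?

From the crib: C(2)−F(5)=-3≡23, so the shift is 23.
Subtract 23 from each ciphertext letter:
C(2): 2−23=-21≡5 → F
H(7): 7−23=-16≡10 → K
K(10): 10−23=-13≡13 → N
Z(25): 25−23=2 → C
V(21): 21−23=-2≡24 → Y
V(21): 21−23=-2≡24 → Y
D(3): 3−23=-20≡6 → G
U(20): 20−23=-3≡23 → X
H(7): 7−23=-16≡10 → K
I(8): 8−23=-15≡11 → L
T(19): 19−23=-4≡22 → W

FKNCYYGXKLW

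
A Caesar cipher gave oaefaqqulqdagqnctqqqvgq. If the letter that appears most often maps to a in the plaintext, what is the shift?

The most frequent ciphertext letter is q (appears 8 times).
q is position 16; a is position 0.
Shift = 16.

16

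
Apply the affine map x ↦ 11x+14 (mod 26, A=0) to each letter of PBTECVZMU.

XZPGKLDQA

P(15): 11·15+14=179≡23 → X
B(1): 11·1+14=25 → Z
T(19): 11·19+14=223≡15 → P
E(4): 11·4+14=58≡6 → G
C(2): 11·2+14=36≡10 → K
V(21): 11·21+14=245≡11 → L
Z(25): 11·25+14=289≡3 → D
M(12): 11·12+14=146≡16 → Q
U(20): 11·20+14=234≡0 → A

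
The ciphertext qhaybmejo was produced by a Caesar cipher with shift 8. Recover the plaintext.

izsqtewbg

q(16): 16−8=8 → i
h(7): 7−8=-1≡25 → z
a(0): 0−8=-8≡18 → s
y(24): 24−8=16 → q
b(1): 1−8=-7≡19 → t
m(12): 12−8=4 → e
e(4): 4−8=-4≡22 → w
j(9): 9−8=1 → b
o(14): 14−8=6 → g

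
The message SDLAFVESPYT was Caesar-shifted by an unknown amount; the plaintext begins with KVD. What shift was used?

From the crib: S(18)−K(10)=8, so the shift is 8.

8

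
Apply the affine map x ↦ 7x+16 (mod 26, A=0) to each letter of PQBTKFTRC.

RYXTIZTFE

P(15): 7·15+16=121≡17 → R
Q(16): 7·16+16=128≡24 → Y
B(1): 7·1+16=23 → X
T(19): 7·19+16=149≡19 → T
K(10): 7·10+16=86≡8 → I
F(5): 7·5+16=51≡25 → Z
T(19): 7·19+16=149≡19 → T
R(17): 7·17+16=135≡5 → F
C(2): 7·2+16=30≡4 → E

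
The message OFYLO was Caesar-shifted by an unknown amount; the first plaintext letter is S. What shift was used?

22

From the crib: O(14)−S(18)=-4≡22, so the shift is 22.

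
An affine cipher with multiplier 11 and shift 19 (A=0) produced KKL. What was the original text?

The inverse of 11 mod 26 is 19, since 11·19=209≡1. Apply D(y)=19·(y−19) mod 26:
K(10): 19·(10−19)=-171≡11 → L
K(10): 19·(10−19)=-171≡11 → L
L(11): 19·(11−19)=-152≡4 → E

LLE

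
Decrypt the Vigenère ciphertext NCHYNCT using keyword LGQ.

CWRNHMI

Repeat the key across the ciphertext: LGQLGQL
N(13)−L(11): 2 → C
C(2)−G(6): -4≡22 → W
H(7)−Q(16): -9≡17 → R
Y(24)−L(11): 13 → N
N(13)−G(6): 7 → H
C(2)−Q(16): -14≡12 → M
T(19)−L(11): 8 → I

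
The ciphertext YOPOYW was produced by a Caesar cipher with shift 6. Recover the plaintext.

SIJISQ

Y(24): 24−6=18 → S
O(14): 14−6=8 → I
P(15): 15−6=9 → J
O(14): 14−6=8 → I
Y(24): 24−6=18 → S
W(22): 22−6=16 → Q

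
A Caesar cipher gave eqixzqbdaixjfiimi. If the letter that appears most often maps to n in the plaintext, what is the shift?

The most frequent ciphertext letter is i (appears 5 times).
i is position 8; n is position 13.
Shift = -5≡21.

21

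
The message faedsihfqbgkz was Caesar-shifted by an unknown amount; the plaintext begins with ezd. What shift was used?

1

From the crib: f(5)−e(4)=1, so the shift is 1.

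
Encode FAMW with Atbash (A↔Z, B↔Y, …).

UZND

F(5) → U(20)
A(0) → Z(25)
M(12) → N(13)
W(22) → D(3)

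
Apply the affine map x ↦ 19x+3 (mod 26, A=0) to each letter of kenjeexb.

k(10): 19·10+3=193≡11 → l
e(4): 19·4+3=79≡1 → b
n(13): 19·13+3=250≡16 → q
j(9): 19·9+3=174≡18 → s
e(4): 19·4+3=79≡1 → b
e(4): 19·4+3=79≡1 → b
x(23): 19·23+3=440≡24 → y
b(1): 19·1+3=22 → w

lbqsbbyw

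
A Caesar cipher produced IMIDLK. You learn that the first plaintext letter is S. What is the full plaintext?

From the crib: I(8)−S(18)=-10≡16, so the shift is 16.
Subtract 16 from each ciphertext letter:
I(8): 8−16=-8≡18 → S
M(12): 12−16=-4≡22 → W
I(8): 8−16=-8≡18 → S
D(3): 3−16=-13≡13 → N
L(11): 11−16=-5≡21 → V
K(10): 10−16=-6≡20 → U

SWSNVU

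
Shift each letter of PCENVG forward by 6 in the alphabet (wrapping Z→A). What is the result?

VIKTBM

P(15): 15+6=21 → V
C(2): 2+6=8 → I
E(4): 4+6=10 → K
N(13): 13+6=19 → T
V(21): 21+6=27≡1 → B
G(6): 6+6=12 → M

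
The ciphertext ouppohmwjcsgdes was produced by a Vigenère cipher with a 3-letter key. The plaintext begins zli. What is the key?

pjh

Subtract each crib letter from the matching ciphertext letter (mod 26):
o(14)−z(25)=-11≡15 → p
u(20)−l(11)=9 → j
p(15)−i(8)=7 → h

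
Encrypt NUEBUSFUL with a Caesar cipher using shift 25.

N(13): 13+25=38≡12 → M
U(20): 20+25=45≡19 → T
E(4): 4+25=29≡3 → D
B(1): 1+25=26≡0 → A
U(20): 20+25=45≡19 → T
S(18): 18+25=43≡17 → R
F(5): 5+25=30≡4 → E
U(20): 20+25=45≡19 → T
L(11): 11+25=36≡10 → K

MTDATRETK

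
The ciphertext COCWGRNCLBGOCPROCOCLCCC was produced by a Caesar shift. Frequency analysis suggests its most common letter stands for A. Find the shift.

2

The most frequent ciphertext letter is C (appears 9 times).
C is position 2; A is position 0.
Shift = 2.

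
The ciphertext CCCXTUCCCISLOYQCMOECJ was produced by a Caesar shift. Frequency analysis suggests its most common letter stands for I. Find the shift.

20

The most frequent ciphertext letter is C (appears 8 times).
C is position 2; I is position 8.
Shift = -6≡20.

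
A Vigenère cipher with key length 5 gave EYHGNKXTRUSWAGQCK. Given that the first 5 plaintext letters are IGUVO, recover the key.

WSNLZ

Subtract each crib letter from the matching ciphertext letter (mod 26):
E(4)−I(8)=-4≡22 → W
Y(24)−G(6)=18 → S
H(7)−U(20)=-13≡13 → N
G(6)−V(21)=-15≡11 → L
N(13)−O(14)=-1≡25 → Z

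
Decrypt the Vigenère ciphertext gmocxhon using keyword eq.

cwkmtrkx

Repeat the key across the ciphertext: eqeqeqeq
g(6)−e(4): 2 → c
m(12)−q(16): -4≡22 → w
o(14)−e(4): 10 → k
c(2)−q(16): -14≡12 → m
x(23)−e(4): 19 → t
h(7)−q(16): -9≡17 → r
o(14)−e(4): 10 → k
n(13)−q(16): -3≡23 → x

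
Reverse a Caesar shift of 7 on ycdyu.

rvwrn

y(24): 24−7=17 → r
c(2): 2−7=-5≡21 → v
d(3): 3−7=-4≡22 → w
y(24): 24−7=17 → r
u(20): 20−7=13 → n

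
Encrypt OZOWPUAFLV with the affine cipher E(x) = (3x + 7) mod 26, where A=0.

XEXVAPHWOS

O(14): 3·14+7=49≡23 → X
Z(25): 3·25+7=82≡4 → E
O(14): 3·14+7=49≡23 → X
W(22): 3·22+7=73≡21 → V
P(15): 3·15+7=52≡0 → A
U(20): 3·20+7=67≡15 → P
A(0): 3·0+7=7 → H
F(5): 3·5+7=22 → W
L(11): 3·11+7=40≡14 → O
V(21): 3·21+7=70≡18 → S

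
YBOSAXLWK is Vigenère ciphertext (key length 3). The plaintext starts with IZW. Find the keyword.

QCS

Subtract each crib letter from the matching ciphertext letter (mod 26):
Y(24)−I(8)=16 → Q
B(1)−Z(25)=-24≡2 → C
O(14)−W(22)=-8≡18 → S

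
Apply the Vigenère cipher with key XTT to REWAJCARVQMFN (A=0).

OXPXCVXKONFYK

Repeat the key across the message: XTTXTTXTTXTTX
R(17)+X(23): 40≡14 → O
E(4)+T(19): 23 → X
W(22)+T(19): 41≡15 → P
A(0)+X(23): 23 → X
J(9)+T(19): 28≡2 → C
C(2)+T(19): 21 → V
A(0)+X(23): 23 → X
R(17)+T(19): 36≡10 → K
V(21)+T(19): 40≡14 → O
Q(16)+X(23): 39≡13 → N
M(12)+T(19): 31≡5 → F
F(5)+T(19): 24 → Y
N(13)+X(23): 36≡10 → K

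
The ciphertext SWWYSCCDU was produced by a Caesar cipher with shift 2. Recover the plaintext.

QUUWQAABS

S(18): 18−2=16 → Q
W(22): 22−2=20 → U
W(22): 22−2=20 → U
Y(24): 24−2=22 → W
S(18): 18−2=16 → Q
C(2): 2−2=0 → A
C(2): 2−2=0 → A
D(3): 3−2=1 → B
U(20): 20−2=18 → S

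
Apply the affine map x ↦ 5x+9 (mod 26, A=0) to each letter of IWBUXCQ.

I(8): 5·8+9=49≡23 → X
W(22): 5·22+9=119≡15 → P
B(1): 5·1+9=14 → O
U(20): 5·20+9=109≡5 → F
X(23): 5·23+9=124≡20 → U
C(2): 5·2+9=19 → T
Q(16): 5·16+9=89≡11 → L

XPOFUTL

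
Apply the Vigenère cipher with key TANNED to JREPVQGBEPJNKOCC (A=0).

Repeat the key across the message: TANNEDTANNEDTANN
J(9)+T(19): 28≡2 → C
R(17)+A(0): 17 → R
E(4)+N(13): 17 → R
P(15)+N(13): 28≡2 → C
V(21)+E(4): 25 → Z
Q(16)+D(3): 19 → T
G(6)+T(19): 25 → Z
B(1)+A(0): 1 → B
E(4)+N(13): 17 → R
P(15)+N(13): 28≡2 → C
J(9)+E(4): 13 → N
N(13)+D(3): 16 → Q
K(10)+T(19): 29≡3 → D
O(14)+A(0): 14 → O
C(2)+N(13): 15 → P
C(2)+N(13): 15 → P

CRRCZTZBRCNQDOPP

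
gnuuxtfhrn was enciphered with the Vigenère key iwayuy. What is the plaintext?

yruwdvxlrp

Repeat the key across the ciphertext: iwayuyiway
g(6)−i(8): -2≡24 → y
n(13)−w(22): -9≡17 → r
u(20)−a(0): 20 → u
u(20)−y(24): -4≡22 → w
x(23)−u(20): 3 → d
t(19)−y(24): -5≡21 → v
f(5)−i(8): -3≡23 → x
h(7)−w(22): -15≡11 → l
r(17)−a(0): 17 → r
n(13)−y(24): -11≡15 → p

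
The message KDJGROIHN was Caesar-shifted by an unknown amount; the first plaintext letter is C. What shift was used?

8

From the crib: K(10)−C(2)=8, so the shift is 8.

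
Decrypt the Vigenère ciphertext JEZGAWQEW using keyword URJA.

Repeat the key across the ciphertext: URJAURJAU
J(9)−U(20): -11≡15 → P
E(4)−R(17): -13≡13 → N
Z(25)−J(9): 16 → Q
G(6)−A(0): 6 → G
A(0)−U(20): -20≡6 → G
W(22)−R(17): 5 → F
Q(16)−J(9): 7 → H
E(4)−A(0): 4 → E
W(22)−U(20): 2 → C

PNQGGFHEC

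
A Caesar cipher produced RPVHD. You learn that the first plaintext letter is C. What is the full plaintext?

CAGSO

From the crib: R(17)−C(2)=15, so the shift is 15.
Subtract 15 from each ciphertext letter:
R(17): 17−15=2 → C
P(15): 15−15=0 → A
V(21): 21−15=6 → G
H(7): 7−15=-8≡18 → S
D(3): 3−15=-12≡14 → O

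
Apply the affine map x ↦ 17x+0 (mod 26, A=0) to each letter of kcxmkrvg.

k(10): 17·10+0=170≡14 → o
c(2): 17·2+0=34≡8 → i
x(23): 17·23+0=391≡1 → b
m(12): 17·12+0=204≡22 → w
k(10): 17·10+0=170≡14 → o
r(17): 17·17+0=289≡3 → d
v(21): 17·21+0=357≡19 → t
g(6): 17·6+0=102≡24 → y

oibwodty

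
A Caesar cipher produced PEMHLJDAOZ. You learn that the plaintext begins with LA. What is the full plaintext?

From the crib: P(15)−L(11)=4, so the shift is 4.
Subtract 4 from each ciphertext letter:
P(15): 15−4=11 → L
E(4): 4−4=0 → A
M(12): 12−4=8 → I
H(7): 7−4=3 → D
L(11): 11−4=7 → H
J(9): 9−4=5 → F
D(3): 3−4=-1≡25 → Z
A(0): 0−4=-4≡22 → W
O(14): 14−4=10 → K
Z(25): 25−4=21 → V

LAIDHFZWKV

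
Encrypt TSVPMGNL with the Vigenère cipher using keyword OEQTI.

HWLIUURB

Repeat the key across the message: OEQTIOEQ
T(19)+O(14): 33≡7 → H
S(18)+E(4): 22 → W
V(21)+Q(16): 37≡11 → L
P(15)+T(19): 34≡8 → I
M(12)+I(8): 20 → U
G(6)+O(14): 20 → U
N(13)+E(4): 17 → R
L(11)+Q(16): 27≡1 → B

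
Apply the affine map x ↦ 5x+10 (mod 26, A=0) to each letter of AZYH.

KFAT

A(0): 5·0+10=10 → K
Z(25): 5·25+10=135≡5 → F
Y(24): 5·24+10=130≡0 → A
H(7): 5·7+10=45≡19 → T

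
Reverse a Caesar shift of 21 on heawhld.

mjfbmqi

h(7): 7−21=-14≡12 → m
e(4): 4−21=-17≡9 → j
a(0): 0−21=-21≡5 → f
w(22): 22−21=1 → b
h(7): 7−21=-14≡12 → m
l(11): 11−21=-10≡16 → q
d(3): 3−21=-18≡8 → i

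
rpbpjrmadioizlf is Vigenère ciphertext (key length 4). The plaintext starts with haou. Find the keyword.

Subtract each crib letter from the matching ciphertext letter (mod 26):
r(17)−h(7)=10 → k
p(15)−a(0)=15 → p
b(1)−o(14)=-13≡13 → n
p(15)−u(20)=-5≡21 → v

kpnv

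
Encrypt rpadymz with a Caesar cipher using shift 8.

r(17): 17+8=25 → z
p(15): 15+8=23 → x
a(0): 0+8=8 → i
d(3): 3+8=11 → l
y(24): 24+8=32≡6 → g
m(12): 12+8=20 → u
z(25): 25+8=33≡7 → h

zxilguh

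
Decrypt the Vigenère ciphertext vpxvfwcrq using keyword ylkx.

Repeat the key across the ciphertext: ylkxylkxy
v(21)−y(24): -3≡23 → x
p(15)−l(11): 4 → e
x(23)−k(10): 13 → n
v(21)−x(23): -2≡24 → y
f(5)−y(24): -19≡7 → h
w(22)−l(11): 11 → l
c(2)−k(10): -8≡18 → s
r(17)−x(23): -6≡20 → u
q(16)−y(24): -8≡18 → s

xenyhlsus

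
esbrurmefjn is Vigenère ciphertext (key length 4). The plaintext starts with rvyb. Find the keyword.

Subtract each crib letter from the matching ciphertext letter (mod 26):
e(4)−r(17)=-13≡13 → n
s(18)−v(21)=-3≡23 → x
b(1)−y(24)=-23≡3 → d
r(17)−b(1)=16 → q

nxdq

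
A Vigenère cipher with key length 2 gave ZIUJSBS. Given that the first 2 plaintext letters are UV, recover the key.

Subtract each crib letter from the matching ciphertext letter (mod 26):
Z(25)−U(20)=5 → F
I(8)−V(21)=-13≡13 → N

FN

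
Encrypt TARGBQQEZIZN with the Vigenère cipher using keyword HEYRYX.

Repeat the key across the message: HEYRYXHEYRYX
T(19)+H(7): 26≡0 → A
A(0)+E(4): 4 → E
R(17)+Y(24): 41≡15 → P
G(6)+R(17): 23 → X
B(1)+Y(24): 25 → Z
Q(16)+X(23): 39≡13 → N
Q(16)+H(7): 23 → X
E(4)+E(4): 8 → I
Z(25)+Y(24): 49≡23 → X
I(8)+R(17): 25 → Z
Z(25)+Y(24): 49≡23 → X
N(13)+X(23): 36≡10 → K

AEPXZNXIXZXK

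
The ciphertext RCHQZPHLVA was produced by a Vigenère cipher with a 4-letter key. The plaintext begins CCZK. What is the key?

PAIG

Subtract each crib letter from the matching ciphertext letter (mod 26):
R(17)−C(2)=15 → P
C(2)−C(2)=0 → A
H(7)−Z(25)=-18≡8 → I
Q(16)−K(10)=6 → G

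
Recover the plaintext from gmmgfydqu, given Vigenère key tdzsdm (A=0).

Repeat the key across the ciphertext: tdzsdmtdz
g(6)−t(19): -13≡13 → n
m(12)−d(3): 9 → j
m(12)−z(25): -13≡13 → n
g(6)−s(18): -12≡14 → o
f(5)−d(3): 2 → c
y(24)−m(12): 12 → m
d(3)−t(19): -16≡10 → k
q(16)−d(3): 13 → n
u(20)−z(25): -5≡21 → v

njnocmknv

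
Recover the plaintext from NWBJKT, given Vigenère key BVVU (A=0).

MBGPJY

Repeat the key across the ciphertext: BVVUBV
N(13)−B(1): 12 → M
W(22)−V(21): 1 → B
B(1)−V(21): -20≡6 → G
J(9)−U(20): -11≡15 → P
K(10)−B(1): 9 → J
T(19)−V(21): -2≡24 → Y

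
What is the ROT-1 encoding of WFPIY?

W(22): 22+1=23 → X
F(5): 5+1=6 → G
P(15): 15+1=16 → Q
I(8): 8+1=9 → J
Y(24): 24+1=25 → Z

XGQJZ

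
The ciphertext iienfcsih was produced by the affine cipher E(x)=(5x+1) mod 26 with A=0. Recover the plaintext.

rrlsgvtrw

The inverse of 5 mod 26 is 21, since 5·21=105≡1. Apply D(y)=21·(y−1) mod 26:
i(8): 21·(8−1)=147≡17 → r
i(8): 21·(8−1)=147≡17 → r
e(4): 21·(4−1)=63≡11 → l
n(13): 21·(13−1)=252≡18 → s
f(5): 21·(5−1)=84≡6 → g
c(2): 21·(2−1)=21 → v
s(18): 21·(18−1)=357≡19 → t
i(8): 21·(8−1)=147≡17 → r
h(7): 21·(7−1)=126≡22 → w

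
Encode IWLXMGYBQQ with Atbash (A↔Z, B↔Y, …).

I(8) → R(17)
W(22) → D(3)
L(11) → O(14)
X(23) → C(2)
M(12) → N(13)
G(6) → T(19)
Y(24) → B(1)
B(1) → Y(24)
Q(16) → J(9)
Q(16) → J(9)

RDOCNTBYJJ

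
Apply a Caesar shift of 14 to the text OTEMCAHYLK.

O(14): 14+14=28≡2 → C
T(19): 19+14=33≡7 → H
E(4): 4+14=18 → S
M(12): 12+14=26≡0 → A
C(2): 2+14=16 → Q
A(0): 0+14=14 → O
H(7): 7+14=21 → V
Y(24): 24+14=38≡12 → M
L(11): 11+14=25 → Z
K(10): 10+14=24 → Y

CHSAQOVMZY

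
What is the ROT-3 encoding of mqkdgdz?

m(12): 12+3=15 → p
q(16): 16+3=19 → t
k(10): 10+3=13 → n
d(3): 3+3=6 → g
g(6): 6+3=9 → j
d(3): 3+3=6 → g
z(25): 25+3=28≡2 → c

ptngjgc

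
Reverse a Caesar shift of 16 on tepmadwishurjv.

dozwkngscrebtf

t(19): 19−16=3 → d
e(4): 4−16=-12≡14 → o
p(15): 15−16=-1≡25 → z
m(12): 12−16=-4≡22 → w
a(0): 0−16=-16≡10 → k
d(3): 3−16=-13≡13 → n
w(22): 22−16=6 → g
i(8): 8−16=-8≡18 → s
s(18): 18−16=2 → c
h(7): 7−16=-9≡17 → r
u(20): 20−16=4 → e
r(17): 17−16=1 → b
j(9): 9−16=-7≡19 → t
v(21): 21−16=5 → f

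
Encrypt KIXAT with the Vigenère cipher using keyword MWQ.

Repeat the key across the message: MWQMW
K(10)+M(12): 22 → W
I(8)+W(22): 30≡4 → E
X(23)+Q(16): 39≡13 → N
A(0)+M(12): 12 → M
T(19)+W(22): 41≡15 → P

WENMP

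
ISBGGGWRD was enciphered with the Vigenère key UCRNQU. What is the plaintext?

OQKTQMCPM

Repeat the key across the ciphertext: UCRNQUUCR
I(8)−U(20): -12≡14 → O
S(18)−C(2): 16 → Q
B(1)−R(17): -16≡10 → K
G(6)−N(13): -7≡19 → T
G(6)−Q(16): -10≡16 → Q
G(6)−U(20): -14≡12 → M
W(22)−U(20): 2 → C
R(17)−C(2): 15 → P
D(3)−R(17): -14≡12 → M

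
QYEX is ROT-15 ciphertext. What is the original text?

BJPI

Q(16): 16−15=1 → B
Y(24): 24−15=9 → J
E(4): 4−15=-11≡15 → P
X(23): 23−15=8 → I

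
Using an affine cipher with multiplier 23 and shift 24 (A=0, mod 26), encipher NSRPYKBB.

N(13): 23·13+24=323≡11 → L
S(18): 23·18+24=438≡22 → W
R(17): 23·17+24=415≡25 → Z
P(15): 23·15+24=369≡5 → F
Y(24): 23·24+24=576≡4 → E
K(10): 23·10+24=254≡20 → U
B(1): 23·1+24=47≡21 → V
B(1): 23·1+24=47≡21 → V

LWZFEUVV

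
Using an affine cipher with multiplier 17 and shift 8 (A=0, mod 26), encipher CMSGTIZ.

C(2): 17·2+8=42≡16 → Q
M(12): 17·12+8=212≡4 → E
S(18): 17·18+8=314≡2 → C
G(6): 17·6+8=110≡6 → G
T(19): 17·19+8=331≡19 → T
I(8): 17·8+8=144≡14 → O
Z(25): 17·25+8=433≡17 → R

QECGTOR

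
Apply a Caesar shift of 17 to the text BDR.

SUI

B(1): 1+17=18 → S
D(3): 3+17=20 → U
R(17): 17+17=34≡8 → I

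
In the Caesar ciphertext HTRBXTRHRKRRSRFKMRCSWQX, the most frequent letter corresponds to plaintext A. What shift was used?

17

The most frequent ciphertext letter is R (appears 7 times).
R is position 17; A is position 0.
Shift = 17.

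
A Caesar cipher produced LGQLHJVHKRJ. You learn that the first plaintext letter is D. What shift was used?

From the crib: L(11)−D(3)=8, so the shift is 8.

8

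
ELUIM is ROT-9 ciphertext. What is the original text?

VCLZD

E(4): 4−9=-5≡21 → V
L(11): 11−9=2 → C
U(20): 20−9=11 → L
I(8): 8−9=-1≡25 → Z
M(12): 12−9=3 → D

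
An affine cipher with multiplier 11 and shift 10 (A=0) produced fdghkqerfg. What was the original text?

The inverse of 11 mod 26 is 19, since 11·19=209≡1. Apply D(y)=19·(y−10) mod 26:
f(5): 19·(5−10)=-95≡9 → j
d(3): 19·(3−10)=-133≡23 → x
g(6): 19·(6−10)=-76≡2 → c
h(7): 19·(7−10)=-57≡21 → v
k(10): 19·(10−10)=0 → a
q(16): 19·(16−10)=114≡10 → k
e(4): 19·(4−10)=-114≡16 → q
r(17): 19·(17−10)=133≡3 → d
f(5): 19·(5−10)=-95≡9 → j
g(6): 19·(6−10)=-76≡2 → c

jxcvakqdjc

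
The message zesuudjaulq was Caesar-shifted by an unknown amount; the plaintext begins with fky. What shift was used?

20

From the crib: z(25)−f(5)=20, so the shift is 20.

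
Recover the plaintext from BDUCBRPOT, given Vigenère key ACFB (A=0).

Repeat the key across the ciphertext: ACFBACFBA
B(1)−A(0): 1 → B
D(3)−C(2): 1 → B
U(20)−F(5): 15 → P
C(2)−B(1): 1 → B
B(1)−A(0): 1 → B
R(17)−C(2): 15 → P
P(15)−F(5): 10 → K
O(14)−B(1): 13 → N
T(19)−A(0): 19 → T

BBPBBPKNT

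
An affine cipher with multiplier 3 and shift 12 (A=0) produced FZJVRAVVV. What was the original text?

PNZDTWDDD

The inverse of 3 mod 26 is 9, since 3·9=27≡1. Apply D(y)=9·(y−12) mod 26:
F(5): 9·(5−12)=-63≡15 → P
Z(25): 9·(25−12)=117≡13 → N
J(9): 9·(9−12)=-27≡25 → Z
V(21): 9·(21−12)=81≡3 → D
R(17): 9·(17−12)=45≡19 → T
A(0): 9·(0−12)=-108≡22 → W
V(21): 9·(21−12)=81≡3 → D
V(21): 9·(21−12)=81≡3 → D
V(21): 9·(21−12)=81≡3 → D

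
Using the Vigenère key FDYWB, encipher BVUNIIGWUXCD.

GYSJJNJUQYHG

Repeat the key across the message: FDYWBFDYWBFD
B(1)+F(5): 6 → G
V(21)+D(3): 24 → Y
U(20)+Y(24): 44≡18 → S
N(13)+W(22): 35≡9 → J
I(8)+B(1): 9 → J
I(8)+F(5): 13 → N
G(6)+D(3): 9 → J
W(22)+Y(24): 46≡20 → U
U(20)+W(22): 42≡16 → Q
X(23)+B(1): 24 → Y
C(2)+F(5): 7 → H
D(3)+D(3): 6 → G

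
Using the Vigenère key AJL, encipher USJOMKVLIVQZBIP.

Repeat the key across the message: AJLAJLAJLAJLAJL
U(20)+A(0): 20 → U
S(18)+J(9): 27≡1 → B
J(9)+L(11): 20 → U
O(14)+A(0): 14 → O
M(12)+J(9): 21 → V
K(10)+L(11): 21 → V
V(21)+A(0): 21 → V
L(11)+J(9): 20 → U
I(8)+L(11): 19 → T
V(21)+A(0): 21 → V
Q(16)+J(9): 25 → Z
Z(25)+L(11): 36≡10 → K
B(1)+A(0): 1 → B
I(8)+J(9): 17 → R
P(15)+L(11): 26≡0 → A

UBUOVVVUTVZKBRA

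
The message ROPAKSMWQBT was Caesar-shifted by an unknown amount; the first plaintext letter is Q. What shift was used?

1

From the crib: R(17)−Q(16)=1, so the shift is 1.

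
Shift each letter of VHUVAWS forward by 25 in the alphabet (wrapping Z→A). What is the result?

V(21): 21+25=46≡20 → U
H(7): 7+25=32≡6 → G
U(20): 20+25=45≡19 → T
V(21): 21+25=46≡20 → U
A(0): 0+25=25 → Z
W(22): 22+25=47≡21 → V
S(18): 18+25=43≡17 → R

UGTUZVR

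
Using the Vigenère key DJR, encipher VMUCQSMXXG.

YVLFZJPGOJ

Repeat the key across the message: DJRDJRDJRD
V(21)+D(3): 24 → Y
M(12)+J(9): 21 → V
U(20)+R(17): 37≡11 → L
C(2)+D(3): 5 → F
Q(16)+J(9): 25 → Z
S(18)+R(17): 35≡9 → J
M(12)+D(3): 15 → P
X(23)+J(9): 32≡6 → G
X(23)+R(17): 40≡14 → O
G(6)+D(3): 9 → J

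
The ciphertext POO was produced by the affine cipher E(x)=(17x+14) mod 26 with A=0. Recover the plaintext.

XAA

The inverse of 17 mod 26 is 23, since 17·23=391≡1. Apply D(y)=23·(y−14) mod 26:
P(15): 23·(15−14)=23 → X
O(14): 23·(14−14)=0 → A
O(14): 23·(14−14)=0 → A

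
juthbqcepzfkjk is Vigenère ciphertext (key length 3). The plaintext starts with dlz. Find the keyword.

Subtract each crib letter from the matching ciphertext letter (mod 26):
j(9)−d(3)=6 → g
u(20)−l(11)=9 → j
t(19)−z(25)=-6≡20 → u

gju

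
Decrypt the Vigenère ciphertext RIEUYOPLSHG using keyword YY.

Repeat the key across the ciphertext: YYYYYYYYYYY
R(17)−Y(24): -7≡19 → T
I(8)−Y(24): -16≡10 → K
E(4)−Y(24): -20≡6 → G
U(20)−Y(24): -4≡22 → W
Y(24)−Y(24): 0 → A
O(14)−Y(24): -10≡16 → Q
P(15)−Y(24): -9≡17 → R
L(11)−Y(24): -13≡13 → N
S(18)−Y(24): -6≡20 → U
H(7)−Y(24): -17≡9 → J
G(6)−Y(24): -18≡8 → I

TKGWAQRNUJI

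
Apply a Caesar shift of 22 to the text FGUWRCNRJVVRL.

BCQSNYJNFRRNH

F(5): 5+22=27≡1 → B
G(6): 6+22=28≡2 → C
U(20): 20+22=42≡16 → Q
W(22): 22+22=44≡18 → S
R(17): 17+22=39≡13 → N
C(2): 2+22=24 → Y
N(13): 13+22=35≡9 → J
R(17): 17+22=39≡13 → N
J(9): 9+22=31≡5 → F
V(21): 21+22=43≡17 → R
V(21): 21+22=43≡17 → R
R(17): 17+22=39≡13 → N
L(11): 11+22=33≡7 → H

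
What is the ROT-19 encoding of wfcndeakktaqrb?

pyvgwxtddmtjku

w(22): 22+19=41≡15 → p
f(5): 5+19=24 → y
c(2): 2+19=21 → v
n(13): 13+19=32≡6 → g
d(3): 3+19=22 → w
e(4): 4+19=23 → x
a(0): 0+19=19 → t
k(10): 10+19=29≡3 → d
k(10): 10+19=29≡3 → d
t(19): 19+19=38≡12 → m
a(0): 0+19=19 → t
q(16): 16+19=35≡9 → j
r(17): 17+19=36≡10 → k
b(1): 1+19=20 → u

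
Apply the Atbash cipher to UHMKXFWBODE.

U(20) → F(5)
H(7) → S(18)
M(12) → N(13)
K(10) → P(15)
X(23) → C(2)
F(5) → U(20)
W(22) → D(3)
B(1) → Y(24)
O(14) → L(11)
D(3) → W(22)
E(4) → V(21)

FSNPCUDYLWV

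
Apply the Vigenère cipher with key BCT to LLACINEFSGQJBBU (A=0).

Repeat the key across the message: BCTBCTBCTBCTBCT
L(11)+B(1): 12 → M
L(11)+C(2): 13 → N
A(0)+T(19): 19 → T
C(2)+B(1): 3 → D
I(8)+C(2): 10 → K
N(13)+T(19): 32≡6 → G
E(4)+B(1): 5 → F
F(5)+C(2): 7 → H
S(18)+T(19): 37≡11 → L
G(6)+B(1): 7 → H
Q(16)+C(2): 18 → S
J(9)+T(19): 28≡2 → C
B(1)+B(1): 2 → C
B(1)+C(2): 3 → D
U(20)+T(19): 39≡13 → N

MNTDKGFHLHSCCDN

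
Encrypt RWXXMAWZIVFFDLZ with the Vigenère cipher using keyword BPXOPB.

Repeat the key across the message: BPXOPBBPXOPBBPX
R(17)+B(1): 18 → S
W(22)+P(15): 37≡11 → L
X(23)+X(23): 46≡20 → U
X(23)+O(14): 37≡11 → L
M(12)+P(15): 27≡1 → B
A(0)+B(1): 1 → B
W(22)+B(1): 23 → X
Z(25)+P(15): 40≡14 → O
I(8)+X(23): 31≡5 → F
V(21)+O(14): 35≡9 → J
F(5)+P(15): 20 → U
F(5)+B(1): 6 → G
D(3)+B(1): 4 → E
L(11)+P(15): 26≡0 → A
Z(25)+X(23): 48≡22 → W

SLULBBXOFJUGEAW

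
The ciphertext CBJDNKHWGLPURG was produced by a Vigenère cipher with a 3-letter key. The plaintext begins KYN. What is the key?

Subtract each crib letter from the matching ciphertext letter (mod 26):
C(2)−K(10)=-8≡18 → S
B(1)−Y(24)=-23≡3 → D
J(9)−N(13)=-4≡22 → W

SDW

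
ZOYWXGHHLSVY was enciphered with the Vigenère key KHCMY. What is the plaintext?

PHWKZWAFZULR

Repeat the key across the ciphertext: KHCMYKHCMYKH
Z(25)−K(10): 15 → P
O(14)−H(7): 7 → H
Y(24)−C(2): 22 → W
W(22)−M(12): 10 → K
X(23)−Y(24): -1≡25 → Z
G(6)−K(10): -4≡22 → W
H(7)−H(7): 0 → A
H(7)−C(2): 5 → F
L(11)−M(12): -1≡25 → Z
S(18)−Y(24): -6≡20 → U
V(21)−K(10): 11 → L
Y(24)−H(7): 17 → R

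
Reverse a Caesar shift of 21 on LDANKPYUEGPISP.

QIFSPUDZJLUNXU

L(11): 11−21=-10≡16 → Q
D(3): 3−21=-18≡8 → I
A(0): 0−21=-21≡5 → F
N(13): 13−21=-8≡18 → S
K(10): 10−21=-11≡15 → P
P(15): 15−21=-6≡20 → U
Y(24): 24−21=3 → D
U(20): 20−21=-1≡25 → Z
E(4): 4−21=-17≡9 → J
G(6): 6−21=-15≡11 → L
P(15): 15−21=-6≡20 → U
I(8): 8−21=-13≡13 → N
S(18): 18−21=-3≡23 → X
P(15): 15−21=-6≡20 → U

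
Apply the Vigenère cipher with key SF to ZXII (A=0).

RCAN

Repeat the key across the message: SFSF
Z(25)+S(18): 43≡17 → R
X(23)+F(5): 28≡2 → C
I(8)+S(18): 26≡0 → A
I(8)+F(5): 13 → N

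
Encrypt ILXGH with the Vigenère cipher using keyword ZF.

Repeat the key across the message: ZFZFZ
I(8)+Z(25): 33≡7 → H
L(11)+F(5): 16 → Q
X(23)+Z(25): 48≡22 → W
G(6)+F(5): 11 → L
H(7)+Z(25): 32≡6 → G

HQWLG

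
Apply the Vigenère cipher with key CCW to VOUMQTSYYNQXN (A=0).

Repeat the key across the message: CCWCCWCCWCCWC
V(21)+C(2): 23 → X
O(14)+C(2): 16 → Q
U(20)+W(22): 42≡16 → Q
M(12)+C(2): 14 → O
Q(16)+C(2): 18 → S
T(19)+W(22): 41≡15 → P
S(18)+C(2): 20 → U
Y(24)+C(2): 26≡0 → A
Y(24)+W(22): 46≡20 → U
N(13)+C(2): 15 → P
Q(16)+C(2): 18 → S
X(23)+W(22): 45≡19 → T
N(13)+C(2): 15 → P

XQQOSPUAUPSTP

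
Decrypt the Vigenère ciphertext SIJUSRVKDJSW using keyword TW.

Repeat the key across the ciphertext: TWTWTWTWTWTW
S(18)−T(19): -1≡25 → Z
I(8)−W(22): -14≡12 → M
J(9)−T(19): -10≡16 → Q
U(20)−W(22): -2≡24 → Y
S(18)−T(19): -1≡25 → Z
R(17)−W(22): -5≡21 → V
V(21)−T(19): 2 → C
K(10)−W(22): -12≡14 → O
D(3)−T(19): -16≡10 → K
J(9)−W(22): -13≡13 → N
S(18)−T(19): -1≡25 → Z
W(22)−W(22): 0 → A

ZMQYZVCOKNZA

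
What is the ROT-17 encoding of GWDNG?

XNUEX

G(6): 6+17=23 → X
W(22): 22+17=39≡13 → N
D(3): 3+17=20 → U
N(13): 13+17=30≡4 → E
G(6): 6+17=23 → X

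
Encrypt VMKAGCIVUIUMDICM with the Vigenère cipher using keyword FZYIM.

ALIISHHTCUZLBQOR

Repeat the key across the message: FZYIMFZYIMFZYIMF
V(21)+F(5): 26≡0 → A
M(12)+Z(25): 37≡11 → L
K(10)+Y(24): 34≡8 → I
A(0)+I(8): 8 → I
G(6)+M(12): 18 → S
C(2)+F(5): 7 → H
I(8)+Z(25): 33≡7 → H
V(21)+Y(24): 45≡19 → T
U(20)+I(8): 28≡2 → C
I(8)+M(12): 20 → U
U(20)+F(5): 25 → Z
M(12)+Z(25): 37≡11 → L
D(3)+Y(24): 27≡1 → B
I(8)+I(8): 16 → Q
C(2)+M(12): 14 → O
M(12)+F(5): 17 → R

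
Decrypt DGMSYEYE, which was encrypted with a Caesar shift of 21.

D(3): 3−21=-18≡8 → I
G(6): 6−21=-15≡11 → L
M(12): 12−21=-9≡17 → R
S(18): 18−21=-3≡23 → X
Y(24): 24−21=3 → D
E(4): 4−21=-17≡9 → J
Y(24): 24−21=3 → D
E(4): 4−21=-17≡9 → J

ILRXDJDJ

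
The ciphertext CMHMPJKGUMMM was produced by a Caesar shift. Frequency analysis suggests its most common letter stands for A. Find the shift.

The most frequent ciphertext letter is M (appears 5 times).
M is position 12; A is position 0.
Shift = 12.

12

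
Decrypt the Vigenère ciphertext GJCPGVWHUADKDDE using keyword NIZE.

TBDLTNXDHSEGQVF

Repeat the key across the ciphertext: NIZENIZENIZENIZ
G(6)−N(13): -7≡19 → T
J(9)−I(8): 1 → B
C(2)−Z(25): -23≡3 → D
P(15)−E(4): 11 → L
G(6)−N(13): -7≡19 → T
V(21)−I(8): 13 → N
W(22)−Z(25): -3≡23 → X
H(7)−E(4): 3 → D
U(20)−N(13): 7 → H
A(0)−I(8): -8≡18 → S
D(3)−Z(25): -22≡4 → E
K(10)−E(4): 6 → G
D(3)−N(13): -10≡16 → Q
D(3)−I(8): -5≡21 → V
E(4)−Z(25): -21≡5 → F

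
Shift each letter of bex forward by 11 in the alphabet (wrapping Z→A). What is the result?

b(1): 1+11=12 → m
e(4): 4+11=15 → p
x(23): 23+11=34≡8 → i

mpi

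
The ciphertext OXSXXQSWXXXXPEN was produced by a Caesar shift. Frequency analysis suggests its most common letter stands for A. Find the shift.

The most frequent ciphertext letter is X (appears 7 times).
X is position 23; A is position 0.
Shift = 23.

23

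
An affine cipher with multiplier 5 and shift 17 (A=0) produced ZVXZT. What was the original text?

MGWMQ

The inverse of 5 mod 26 is 21, since 5·21=105≡1. Apply D(y)=21·(y−17) mod 26:
Z(25): 21·(25−17)=168≡12 → M
V(21): 21·(21−17)=84≡6 → G
X(23): 21·(23−17)=126≡22 → W
Z(25): 21·(25−17)=168≡12 → M
T(19): 21·(19−17)=42≡16 → Q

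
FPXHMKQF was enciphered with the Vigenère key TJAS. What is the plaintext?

MGXPTBQN

Repeat the key across the ciphertext: TJASTJAS
F(5)−T(19): -14≡12 → M
P(15)−J(9): 6 → G
X(23)−A(0): 23 → X
H(7)−S(18): -11≡15 → P
M(12)−T(19): -7≡19 → T
K(10)−J(9): 1 → B
Q(16)−A(0): 16 → Q
F(5)−S(18): -13≡13 → N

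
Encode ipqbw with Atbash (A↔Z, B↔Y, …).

i(8) → r(17)
p(15) → k(10)
q(16) → j(9)
b(1) → y(24)
w(22) → d(3)

rkjyd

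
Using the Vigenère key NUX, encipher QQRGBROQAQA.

DKOTVOBKXDU

Repeat the key across the message: NUXNUXNUXNU
Q(16)+N(13): 29≡3 → D
Q(16)+U(20): 36≡10 → K
R(17)+X(23): 40≡14 → O
G(6)+N(13): 19 → T
B(1)+U(20): 21 → V
R(17)+X(23): 40≡14 → O
O(14)+N(13): 27≡1 → B
Q(16)+U(20): 36≡10 → K
A(0)+X(23): 23 → X
Q(16)+N(13): 29≡3 → D
A(0)+U(20): 20 → U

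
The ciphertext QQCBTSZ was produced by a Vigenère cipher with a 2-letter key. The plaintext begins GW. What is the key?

KU

Subtract each crib letter from the matching ciphertext letter (mod 26):
Q(16)−G(6)=10 → K
Q(16)−W(22)=-6≡20 → U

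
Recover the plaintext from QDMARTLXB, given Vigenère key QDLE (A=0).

AABWBQATL

Repeat the key across the ciphertext: QDLEQDLEQ
Q(16)−Q(16): 0 → A
D(3)−D(3): 0 → A
M(12)−L(11): 1 → B
A(0)−E(4): -4≡22 → W
R(17)−Q(16): 1 → B
T(19)−D(3): 16 → Q
L(11)−L(11): 0 → A
X(23)−E(4): 19 → T
B(1)−Q(16): -15≡11 → L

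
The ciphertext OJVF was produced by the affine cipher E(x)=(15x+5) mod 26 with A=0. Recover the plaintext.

The inverse of 15 mod 26 is 7, since 15·7=105≡1. Apply D(y)=7·(y−5) mod 26:
O(14): 7·(14−5)=63≡11 → L
J(9): 7·(9−5)=28≡2 → C
V(21): 7·(21−5)=112≡8 → I
F(5): 7·(5−5)=0 → A

LCIA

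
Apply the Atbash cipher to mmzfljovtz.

m(12) → n(13)
m(12) → n(13)
z(25) → a(0)
f(5) → u(20)
l(11) → o(14)
j(9) → q(16)
o(14) → l(11)
v(21) → e(4)
t(19) → g(6)
z(25) → a(0)

nnauoqlega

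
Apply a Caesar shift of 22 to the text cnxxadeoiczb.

c(2): 2+22=24 → y
n(13): 13+22=35≡9 → j
x(23): 23+22=45≡19 → t
x(23): 23+22=45≡19 → t
a(0): 0+22=22 → w
d(3): 3+22=25 → z
e(4): 4+22=26≡0 → a
o(14): 14+22=36≡10 → k
i(8): 8+22=30≡4 → e
c(2): 2+22=24 → y
z(25): 25+22=47≡21 → v
b(1): 1+22=23 → x

yjttwzakeyvx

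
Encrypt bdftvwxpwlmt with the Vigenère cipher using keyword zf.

Repeat the key across the message: zfzfzfzfzfzf
b(1)+z(25): 26≡0 → a
d(3)+f(5): 8 → i
f(5)+z(25): 30≡4 → e
t(19)+f(5): 24 → y
v(21)+z(25): 46≡20 → u
w(22)+f(5): 27≡1 → b
x(23)+z(25): 48≡22 → w
p(15)+f(5): 20 → u
w(22)+z(25): 47≡21 → v
l(11)+f(5): 16 → q
m(12)+z(25): 37≡11 → l
t(19)+f(5): 24 → y

aieyubwuvqly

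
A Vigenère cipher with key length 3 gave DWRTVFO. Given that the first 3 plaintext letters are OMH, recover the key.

PKK

Subtract each crib letter from the matching ciphertext letter (mod 26):
D(3)−O(14)=-11≡15 → P
W(22)−M(12)=10 → K
R(17)−H(7)=10 → K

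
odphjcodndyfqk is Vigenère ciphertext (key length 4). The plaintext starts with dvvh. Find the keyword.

liua

Subtract each crib letter from the matching ciphertext letter (mod 26):
o(14)−d(3)=11 → l
d(3)−v(21)=-18≡8 → i
p(15)−v(21)=-6≡20 → u
h(7)−h(7)=0 → a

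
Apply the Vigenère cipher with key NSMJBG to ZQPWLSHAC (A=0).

MIBFMYUSO

Repeat the key across the message: NSMJBGNSM
Z(25)+N(13): 38≡12 → M
Q(16)+S(18): 34≡8 → I
P(15)+M(12): 27≡1 → B
W(22)+J(9): 31≡5 → F
L(11)+B(1): 12 → M
S(18)+G(6): 24 → Y
H(7)+N(13): 20 → U
A(0)+S(18): 18 → S
C(2)+M(12): 14 → O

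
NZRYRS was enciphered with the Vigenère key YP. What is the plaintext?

Repeat the key across the ciphertext: YPYPYP
N(13)−Y(24): -11≡15 → P
Z(25)−P(15): 10 → K
R(17)−Y(24): -7≡19 → T
Y(24)−P(15): 9 → J
R(17)−Y(24): -7≡19 → T
S(18)−P(15): 3 → D

PKTJTD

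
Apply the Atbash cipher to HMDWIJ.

H(7) → S(18)
M(12) → N(13)
D(3) → W(22)
W(22) → D(3)
I(8) → R(17)
J(9) → Q(16)

SNWDRQ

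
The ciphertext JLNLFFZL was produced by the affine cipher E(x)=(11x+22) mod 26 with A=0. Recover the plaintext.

NZLZPPFZ

The inverse of 11 mod 26 is 19, since 11·19=209≡1. Apply D(y)=19·(y−22) mod 26:
J(9): 19·(9−22)=-247≡13 → N
L(11): 19·(11−22)=-209≡25 → Z
N(13): 19·(13−22)=-171≡11 → L
L(11): 19·(11−22)=-209≡25 → Z
F(5): 19·(5−22)=-323≡15 → P
F(5): 19·(5−22)=-323≡15 → P
Z(25): 19·(25−22)=57≡5 → F
L(11): 19·(11−22)=-209≡25 → Z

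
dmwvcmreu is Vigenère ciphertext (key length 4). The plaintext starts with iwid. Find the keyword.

vqos

Subtract each crib letter from the matching ciphertext letter (mod 26):
d(3)−i(8)=-5≡21 → v
m(12)−w(22)=-10≡16 → q
w(22)−i(8)=14 → o
v(21)−d(3)=18 → s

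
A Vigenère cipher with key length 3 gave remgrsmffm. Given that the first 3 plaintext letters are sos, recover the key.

zqu

Subtract each crib letter from the matching ciphertext letter (mod 26):
r(17)−s(18)=-1≡25 → z
e(4)−o(14)=-10≡16 → q
m(12)−s(18)=-6≡20 → u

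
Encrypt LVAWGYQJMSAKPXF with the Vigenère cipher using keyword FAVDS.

QVVZYDQEPKFKKAX

Repeat the key across the message: FAVDSFAVDSFAVDS
L(11)+F(5): 16 → Q
V(21)+A(0): 21 → V
A(0)+V(21): 21 → V
W(22)+D(3): 25 → Z
G(6)+S(18): 24 → Y
Y(24)+F(5): 29≡3 → D
Q(16)+A(0): 16 → Q
J(9)+V(21): 30≡4 → E
M(12)+D(3): 15 → P
S(18)+S(18): 36≡10 → K
A(0)+F(5): 5 → F
K(10)+A(0): 10 → K
P(15)+V(21): 36≡10 → K
X(23)+D(3): 26≡0 → A
F(5)+S(18): 23 → X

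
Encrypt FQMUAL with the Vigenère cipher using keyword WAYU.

Repeat the key across the message: WAYUWA
F(5)+W(22): 27≡1 → B
Q(16)+A(0): 16 → Q
M(12)+Y(24): 36≡10 → K
U(20)+U(20): 40≡14 → O
A(0)+W(22): 22 → W
L(11)+A(0): 11 → L

BQKOWL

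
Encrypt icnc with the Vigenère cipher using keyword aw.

Repeat the key across the message: awaw
i(8)+a(0): 8 → i
c(2)+w(22): 24 → y
n(13)+a(0): 13 → n
c(2)+w(22): 24 → y

iyny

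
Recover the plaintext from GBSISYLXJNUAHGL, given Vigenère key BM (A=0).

FPRWRMKLIBTOGUK

Repeat the key across the ciphertext: BMBMBMBMBMBMBMB
G(6)−B(1): 5 → F
B(1)−M(12): -11≡15 → P
S(18)−B(1): 17 → R
I(8)−M(12): -4≡22 → W
S(18)−B(1): 17 → R
Y(24)−M(12): 12 → M
L(11)−B(1): 10 → K
X(23)−M(12): 11 → L
J(9)−B(1): 8 → I
N(13)−M(12): 1 → B
U(20)−B(1): 19 → T
A(0)−M(12): -12≡14 → O
H(7)−B(1): 6 → G
G(6)−M(12): -6≡20 → U
L(11)−B(1): 10 → K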